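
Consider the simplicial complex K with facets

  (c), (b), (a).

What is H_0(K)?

We work with the vertex ordering a < b < c. The simplices of K, each written with vertices in increasing order, are:

  0-simplices (3): a, b, c

so the chain groups are C_0 ≅ Z^3.

Computing H_k = (kernel of ∂_k) / (image of ∂_{k+1}):

  H_0: rank C_0 − rank ∂_1 = 3 − 0 = 3, and there is no ∂_1, so H_0 ≅ Z^3.

H_0 ≅ Z^3.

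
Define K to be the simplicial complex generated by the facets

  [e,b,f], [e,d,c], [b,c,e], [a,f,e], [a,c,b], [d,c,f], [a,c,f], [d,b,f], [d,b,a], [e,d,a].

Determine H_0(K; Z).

H_0 = Z.

K has 6 vertices, 15 edges, 10 triangles.
rank ∂_0 = 0, rank ∂_1 = 5 ⇒ b_0 = 6 − 0 − 5 = 1; all invariant factors of ∂_1 are 1 so no torsion. So H_0 ≅ Z.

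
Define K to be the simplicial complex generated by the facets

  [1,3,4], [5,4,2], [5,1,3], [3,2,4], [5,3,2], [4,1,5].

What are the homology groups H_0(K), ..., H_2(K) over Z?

Take the total order 1 < 2 < 3 < 4 < 5 on the vertex set. Then K (dimension 2) consists of the simplices:

  0-simplices (5): [1], [2], [3], [4], [5]
  1-simplices (9): [1,3], [1,4], [1,5], [2,3], [2,4], [2,5], [3,4], [3,5], [4,5]
  2-simplices (6): [1,3,4], [1,3,5], [1,4,5], [2,3,4], [2,3,5], [2,4,5]

so the chain groups are C_0 ≅ Z^5, C_1 ≅ Z^9, C_2 ≅ Z^6.

The boundary map ∂_1: C_1 → C_0 sends each edge [p,q] (with p < q) to q − p. For instance
  ∂[2,5] = [5] − [2].
The 5×9 boundary matrix has rank 4 and Smith normal form diag(1,1,1,1).

The boundary map ∂_2: C_2 → C_1 acts by ∂[p,q,r] = [q,r] − [p,r] + [p,q]. For instance
  ∂[2,3,5] = [3,5] − [2,5] + [2,3],
  ∂[1,4,5] = [4,5] − [1,5] + [1,4].
The resulting 9×6 matrix has rank 5, and its Smith normal form has invariant factors (1,1,1,1,1).

Computing H_k = (kernel of ∂_k) / (image of ∂_{k+1}):

  H_0: rank C_0 − rank ∂_1 = 5 − 4 = 1, and the invariant factors of ∂_1 are all 1, so H_0 = Z.
  H_1: rank ker ∂_1 − rank ∂_2 = (9 − 4) − 5 = 0, and the invariant factors of ∂_2 are all 1, so H_1 = 0.
  H_2: rank ker ∂_2 − rank ∂_3 = (6 − 5) − 0 = 1, and there is no ∂_3, so H_2 = Z.

As a check, the Euler characteristic is 5 − 9 + 6 = 2, which agrees with 1 − 0 + 1 = 2.
(K is a triangulation of the 2-sphere S^2.)

H_0 ≅ Z,  H_1 = 0,  H_2 ≅ Z.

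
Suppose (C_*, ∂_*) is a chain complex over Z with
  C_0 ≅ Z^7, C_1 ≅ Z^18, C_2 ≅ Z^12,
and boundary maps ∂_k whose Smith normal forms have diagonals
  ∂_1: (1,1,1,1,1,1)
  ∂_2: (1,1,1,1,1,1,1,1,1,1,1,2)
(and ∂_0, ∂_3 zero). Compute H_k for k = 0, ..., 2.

H_0: b_0 = 7 − 0 − 6 = 1; torsion from ∂_1 factors > 1: none. So H_0 = Z.
H_1: b_1 = 18 − 6 − 12 = 0; torsion from ∂_2 factors > 1: [2]. So H_1 = Z_2.
H_2: b_2 = 12 − 12 − 0 = 0; torsion from ∂_3 factors > 1: none. So H_2 = 0.

H_0 = Z,  H_1 = Z_2,  H_2 = 0.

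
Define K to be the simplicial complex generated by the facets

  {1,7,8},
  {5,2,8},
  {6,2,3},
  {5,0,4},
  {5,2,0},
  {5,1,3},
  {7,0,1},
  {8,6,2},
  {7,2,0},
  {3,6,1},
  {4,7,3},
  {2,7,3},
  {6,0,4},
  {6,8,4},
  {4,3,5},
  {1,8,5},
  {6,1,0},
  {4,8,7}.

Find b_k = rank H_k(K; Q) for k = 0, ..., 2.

K has 9 vertices, 27 edges, 18 triangles.
rank ∂_0 = 0, rank ∂_1 = 8 ⇒ b_0 = 9 − 0 − 8 = 1; all invariant factors of ∂_1 are 1 so no torsion. So H_0 ≅ Z.
rank ∂_1 = 8, rank ∂_2 = 17 ⇒ b_1 = 27 − 8 − 17 = 2; all invariant factors of ∂_2 are 1 so no torsion. So H_1 ≅ Z^2.
rank ∂_2 = 17, rank ∂_3 = 0 ⇒ b_2 = 18 − 17 − 0 = 1. So H_2 ≅ Z.

b_0 = 1, b_1 = 2, b_2 = 1.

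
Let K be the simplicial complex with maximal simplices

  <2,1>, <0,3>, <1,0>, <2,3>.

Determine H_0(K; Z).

We work with the vertex ordering 0 < 1 < 2 < 3. The simplices of K, each written with vertices in increasing order, are:

  0-simplices (4): [0], [1], [2], [3]
  1-simplices (4): [0,1], [0,3], [1,2], [2,3]

so the chain groups are C_0 ≅ Z^4, C_1 ≅ Z^4.

The boundary map ∂_1: C_1 → C_0 sends each edge [p,q] (with p < q) to q − p. For instance
  ∂[0,3] = [3] − [0].
As a 4×4 matrix over Z this has rank 3, with invariant factors (1,1,1).

Now H_k = ker ∂_k / im ∂_{k+1}, so:

  H_0: rank C_0 − rank ∂_1 = 4 − 3 = 1, and the invariant factors of ∂_1 are all 1, so H_0 = Z.

H_0 = Z.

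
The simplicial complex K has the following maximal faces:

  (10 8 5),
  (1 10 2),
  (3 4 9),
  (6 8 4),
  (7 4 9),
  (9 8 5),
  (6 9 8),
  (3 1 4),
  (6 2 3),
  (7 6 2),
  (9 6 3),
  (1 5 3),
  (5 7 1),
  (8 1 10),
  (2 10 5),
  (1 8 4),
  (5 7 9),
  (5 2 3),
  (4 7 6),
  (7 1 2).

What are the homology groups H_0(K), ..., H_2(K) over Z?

H_0 = Z,  H_1 = Z ⊕ Z/2,  H_2 = 0.

K has 10 vertices, 30 edges, 20 triangles.
rank ∂_0 = 0, rank ∂_1 = 9 ⇒ b_0 = 10 − 0 − 9 = 1; all invariant factors of ∂_1 are 1 so no torsion. So H_0 = Z.
rank ∂_1 = 9, rank ∂_2 = 20 ⇒ b_1 = 30 − 9 − 20 = 1; ∂_2 has invariant factor(s) [2] giving torsion. So H_1 = Z ⊕ Z/2.
rank ∂_2 = 20, rank ∂_3 = 0 ⇒ b_2 = 20 − 20 − 0 = 0. So H_2 = 0.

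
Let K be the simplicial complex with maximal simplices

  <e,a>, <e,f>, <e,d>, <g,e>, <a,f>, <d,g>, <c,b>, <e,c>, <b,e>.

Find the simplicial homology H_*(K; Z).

Order the vertices as a < b < c < d < e < f < g. Listing each simplex with vertices in this order, K has dimension 1 with simplices:

  0-simplices (7): a, b, c, d, e, f, g
  1-simplices (9): ae, af, bc, be, ce, de, dg, ef, eg

Hence C_0 ≅ Z^7, C_1 ≅ Z^9.

Boundary ∂_1: C_1 → C_0 is given by ∂[p,q] = [q] − [p]. For instance
  ∂ce = e − c.
As a 7×9 matrix over Z this has rank 6, with invariant factors (1,1,1,1,1,1).

Computing H_k = (kernel of ∂_k) / (image of ∂_{k+1}):

  H_0: rank C_0 − rank ∂_1 = 7 − 6 = 1, and the invariant factors of ∂_1 are all 1, so H_0 = Z.
  H_1: rank ker ∂_1 − rank ∂_2 = (9 − 6) − 0 = 3, and there is no ∂_2, so H_1 = Z^3.

As a check, the Euler characteristic is 7 − 9 = -2, which agrees with 1 − 3 = -2.

H_0 ≅ Z,  H_1 ≅ Z^3.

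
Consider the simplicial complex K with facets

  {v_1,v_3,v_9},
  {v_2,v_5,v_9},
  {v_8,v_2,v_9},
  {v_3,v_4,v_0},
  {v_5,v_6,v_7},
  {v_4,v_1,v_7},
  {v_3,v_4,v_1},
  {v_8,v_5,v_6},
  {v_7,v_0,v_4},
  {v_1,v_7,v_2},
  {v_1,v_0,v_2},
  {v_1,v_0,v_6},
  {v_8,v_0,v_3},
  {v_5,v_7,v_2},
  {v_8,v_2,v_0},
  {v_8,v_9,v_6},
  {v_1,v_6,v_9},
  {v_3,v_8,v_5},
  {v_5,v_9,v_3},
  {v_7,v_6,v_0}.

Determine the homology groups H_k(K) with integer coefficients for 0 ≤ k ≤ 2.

H_0 = Z,  H_1 = Z ⊕ Z/2,  H_2 = 0.

Take the total order v_0 < v_1 < v_2 < v_3 < v_4 < v_5 < v_6 < v_7 < v_8 < v_9 on the vertex set. Then K (dimension 2) consists of the simplices:

  0-simplices (10): [v_0], [v_1], [v_2], [v_3], [v_4], [v_5], [v_6], [v_7], [v_8], [v_9]
  1-simplices (30): (30 of them)
  2-simplices (20): (20 of them)

so the chain groups are C_0 ≅ Z^10, C_1 ≅ Z^30, C_2 ≅ Z^20.

Boundary ∂_1: C_1 → C_0 sends each edge [p,q] (with p < q) to q − p.
As a 10×30 matrix over Z this has rank 9, with invariant factors (1,1,1,1,1,1,1,1,1).

The boundary map ∂_2: C_2 → C_1 acts by ∂[p,q,r] = [q,r] − [p,r] + [p,q]. For instance
  ∂[v_3,v_5,v_9] = [v_5,v_9] − [v_3,v_9] + [v_3,v_5],
  ∂[v_2,v_5,v_9] = [v_5,v_9] − [v_2,v_9] + [v_2,v_5].
This gives a 30×20 integer matrix of rank 20; reducing to Smith normal form yields diagonal entries (1,1,1,1,1,1,1,1,1,1,1,1,1,1,1,1,1,1,1,2).

Reading off H_k = ker ∂_k / im ∂_{k+1}:

  H_0: rank C_0 − rank ∂_1 = 10 − 9 = 1, and the invariant factors of ∂_1 are all 1, so H_0 = Z.
  H_1: rank ker ∂_1 − rank ∂_2 = (30 − 9) − 20 = 1, and ∂_2 has invariant factor 2 > 1, so H_1 = Z ⊕ Z/2.
  H_2: rank ker ∂_2 − rank ∂_3 = (20 − 20) − 0 = 0, and there is no ∂_3, so H_2 = 0.

As a check, the Euler characteristic is 10 − 30 + 20 = 0, which agrees with 1 − 1 + 0 = 0.
(K is a triangulation of the Klein bottle.)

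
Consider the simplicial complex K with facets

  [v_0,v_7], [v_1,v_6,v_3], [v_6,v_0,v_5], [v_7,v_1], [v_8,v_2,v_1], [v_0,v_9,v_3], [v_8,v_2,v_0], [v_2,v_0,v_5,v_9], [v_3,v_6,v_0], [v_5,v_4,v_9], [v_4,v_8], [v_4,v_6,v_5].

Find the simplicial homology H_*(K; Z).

H_0 = Z,  H_1 = Z^3,  H_2 = 0,  H_3 = 0.

Take the total order v_0 < v_1 < v_2 < v_3 < v_4 < v_5 < v_6 < v_7 < v_8 < v_9 on the vertex set. Then K (dimension 3) consists of the simplices:

  0-simplices (10): [v_0], [v_1], [v_2], [v_3], [v_4], [v_5], [v_6], [v_7], [v_8], [v_9]
  1-simplices (23): (23 of them)
  2-simplices (12): (12 of them)
  3-simplices (1): [v_0,v_2,v_5,v_9]

Hence C_0 ≅ Z^10, C_1 ≅ Z^23, C_2 ≅ Z^12, C_3 ≅ Z^1.

The boundary map ∂_1: C_1 → C_0 maps an edge to its endpoints' difference, ∂[p,q] = q − p. For instance
  ∂[v_1,v_7] = [v_7] − [v_1].
As a 10×23 matrix over Z this has rank 9, with invariant factors (1,1,1,1,1,1,1,1,1).

Boundary ∂_2: C_2 → C_1 maps a triangle to the signed sum of its edges. For instance
  ∂[v_0,v_2,v_9] = [v_2,v_9] − [v_0,v_9] + [v_0,v_2],
  ∂[v_0,v_2,v_8] = [v_2,v_8] − [v_0,v_8] + [v_0,v_2].
This gives a 23×12 integer matrix of rank 11; reducing to Smith normal form yields diagonal entries (1,1,1,1,1,1,1,1,1,1,1).

The boundary map ∂_3: C_3 → C_2 sends each 3-simplex σ to the alternating sum Σ_i (−1)^i (σ with its i-th vertex removed). For instance
  ∂[v_0,v_2,v_5,v_9] = [v_2,v_5,v_9] − [v_0,v_5,v_9] + [v_0,v_2,v_9] − [v_0,v_2,v_5].
This gives a 12×1 integer matrix of rank 1; reducing to Smith normal form yields diagonal entries (1).

Now H_k = ker ∂_k / im ∂_{k+1}, so:

  H_0: rank C_0 − rank ∂_1 = 10 − 9 = 1, and the invariant factors of ∂_1 are all 1, so H_0 = Z.
  H_1: rank ker ∂_1 − rank ∂_2 = (23 − 9) − 11 = 3, and the invariant factors of ∂_2 are all 1, so H_1 = Z^3.
  H_2: rank ker ∂_2 − rank ∂_3 = (12 − 11) − 1 = 0, and the invariant factors of ∂_3 are all 1, so H_2 = 0.
  H_3: rank ker ∂_3 − rank ∂_4 = (1 − 1) − 0 = 0, and there is no ∂_4, so H_3 = 0.

As a check, the Euler characteristic is 10 − 23 + 12 − 1 = -2, which agrees with 1 − 3 + 0 − 0 = -2.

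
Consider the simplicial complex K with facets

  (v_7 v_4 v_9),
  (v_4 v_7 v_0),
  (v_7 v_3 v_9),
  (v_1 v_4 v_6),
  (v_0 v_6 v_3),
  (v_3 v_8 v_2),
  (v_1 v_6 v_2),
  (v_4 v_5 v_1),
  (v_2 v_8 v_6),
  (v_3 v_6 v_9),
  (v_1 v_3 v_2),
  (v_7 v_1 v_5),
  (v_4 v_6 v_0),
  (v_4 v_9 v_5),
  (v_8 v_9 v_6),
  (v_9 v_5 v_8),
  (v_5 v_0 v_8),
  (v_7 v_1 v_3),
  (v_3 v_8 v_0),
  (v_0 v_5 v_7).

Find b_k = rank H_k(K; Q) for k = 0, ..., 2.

We work with the vertex ordering v_0 < v_1 < v_2 < v_3 < v_4 < v_5 < v_6 < v_7 < v_8 < v_9. The simplices of K, each written with vertices in increasing order, are:

  0-simplices (10): [v_0], [v_1], [v_2], [v_3], [v_4], [v_5], [v_6], [v_7], [v_8], [v_9]
  1-simplices (30): (30 of them)
  2-simplices (20): (20 of them)

giving chain groups C_0 ≅ Z^10, C_1 ≅ Z^30, C_2 ≅ Z^20.

The boundary map ∂_1: C_1 → C_0 is given by ∂[p,q] = [q] − [p]. For instance
  ∂[v_2,v_6] = [v_6] − [v_2].
The 10×30 boundary matrix has rank 9 and Smith normal form diag(1,1,1,1,1,1,1,1,1).

Boundary ∂_2: C_2 → C_1 maps a triangle to the signed sum of its edges. For instance
  ∂[v_1,v_4,v_5] = [v_4,v_5] − [v_1,v_5] + [v_1,v_4],
  ∂[v_1,v_5,v_7] = [v_5,v_7] − [v_1,v_7] + [v_1,v_5].
As a 30×20 matrix over Z this has rank 20, with invariant factors (1,1,1,1,1,1,1,1,1,1,1,1,1,1,1,1,1,1,1,2).

Now H_k = ker ∂_k / im ∂_{k+1}, so:

  H_0: rank C_0 − rank ∂_1 = 10 − 9 = 1, and the invariant factors of ∂_1 are all 1, so H_0 ≅ Z.
  H_1: rank ker ∂_1 − rank ∂_2 = (30 − 9) − 20 = 1, and ∂_2 has invariant factor 2 > 1, so H_1 ≅ Z ⊕ Z/2Z.
  H_2: rank ker ∂_2 − rank ∂_3 = (20 − 20) − 0 = 0, and there is no ∂_3, so H_2 ≅ 0.

Hence the Betti numbers are b_0 = 1, b_1 = 1, b_2 = 0.

b_0 = 1, b_1 = 1, b_2 = 0.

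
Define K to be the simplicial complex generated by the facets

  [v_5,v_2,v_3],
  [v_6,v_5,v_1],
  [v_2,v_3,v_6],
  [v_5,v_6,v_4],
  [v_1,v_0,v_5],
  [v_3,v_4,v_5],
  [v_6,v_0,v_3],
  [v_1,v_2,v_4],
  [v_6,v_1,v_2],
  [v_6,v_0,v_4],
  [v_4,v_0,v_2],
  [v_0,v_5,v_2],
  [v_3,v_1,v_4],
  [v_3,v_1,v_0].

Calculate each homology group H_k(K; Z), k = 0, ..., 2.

Fix the vertex order v_0 < v_1 < v_2 < v_3 < v_4 < v_5 < v_6 and write every simplex with vertices in increasing order. Then dim K = 2 and the simplices of K are:

  0-simplices (7): [v_0], [v_1], [v_2], [v_3], [v_4], [v_5], [v_6]
  1-simplices (21): (21 of them)
  2-simplices (14): (14 of them)

giving chain groups C_0 ≅ Z^7, C_1 ≅ Z^21, C_2 ≅ Z^14.

∂_1: C_1 → C_0 sends each edge [p,q] (with p < q) to q − p. For instance
  ∂[v_0,v_6] = [v_6] − [v_0].
This gives a 7×21 integer matrix of rank 6; reducing to Smith normal form yields diagonal entries (1,1,1,1,1,1).

∂_2: C_2 → C_1 maps a triangle to the signed sum of its edges. For instance
  ∂[v_1,v_2,v_6] = [v_2,v_6] − [v_1,v_6] + [v_1,v_2],
  ∂[v_3,v_4,v_5] = [v_4,v_5] − [v_3,v_5] + [v_3,v_4].
The resulting 21×14 matrix has rank 13, and its Smith normal form has invariant factors (1,1,1,1,1,1,1,1,1,1,1,1,1).

Now H_k = ker ∂_k / im ∂_{k+1}, so:

  H_0: rank C_0 − rank ∂_1 = 7 − 6 = 1, and the invariant factors of ∂_1 are all 1, so H_0 ≅ Z.
  H_1: rank ker ∂_1 − rank ∂_2 = (21 − 6) − 13 = 2, and the invariant factors of ∂_2 are all 1, so H_1 ≅ Z^2.
  H_2: rank ker ∂_2 − rank ∂_3 = (14 − 13) − 0 = 1, and there is no ∂_3, so H_2 ≅ Z.

H_0 ≅ Z,  H_1 ≅ Z^2,  H_2 ≅ Z.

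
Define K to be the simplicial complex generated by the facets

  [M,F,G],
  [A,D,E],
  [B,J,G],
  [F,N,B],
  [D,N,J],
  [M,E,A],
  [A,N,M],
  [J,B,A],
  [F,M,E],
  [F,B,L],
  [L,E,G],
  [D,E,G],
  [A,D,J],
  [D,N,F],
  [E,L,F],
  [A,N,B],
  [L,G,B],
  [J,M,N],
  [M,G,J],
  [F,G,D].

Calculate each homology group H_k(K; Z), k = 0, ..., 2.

Take the total order A < B < D < E < F < G < J < L < M < N on the vertex set. Then K (dimension 2) consists of the simplices:

  0-simplices (10): A, B, D, E, F, G, J, L, M, N
  1-simplices (30): AB, AD, AE, AJ, AM, AN, BF, BG, BJ, BL, BN, DE, DF, DG, DJ, DN, EF, EG, EL, EM, FG, FL, FM, FN, GJ, GL, GM, JM, JN, MN
  2-simplices (20): ABJ, ABN, ADE, ADJ, AEM, AMN, BFL, BFN, BGJ, BGL, DEG, DFG, DFN, DJN, EFL, EFM, EGL, FGM, GJM, JMN

so the chain groups are C_0 ≅ Z^10, C_1 ≅ Z^30, C_2 ≅ Z^20.

Boundary ∂_1: C_1 → C_0 maps an edge to its endpoints' difference, ∂[p,q] = q − p.
The 10×30 boundary matrix has rank 9 and Smith normal form diag(1,1,1,1,1,1,1,1,1).

∂_2: C_2 → C_1 acts by ∂[p,q,r] = [q,r] − [p,r] + [p,q]. For instance
  ∂AEM = EM − AM + AE,
  ∂BFL = FL − BL + BF.
The 30×20 boundary matrix has rank 20 and Smith normal form diag(1,1,1,1,1,1,1,1,1,1,1,1,1,1,1,1,1,1,1,2).

From H_k ≅ ker(∂_k) / im(∂_{k+1}) we obtain:

  H_0: rank C_0 − rank ∂_1 = 10 − 9 = 1, and the invariant factors of ∂_1 are all 1, so H_0 ≅ Z.
  H_1: rank ker ∂_1 − rank ∂_2 = (30 − 9) − 20 = 1, and ∂_2 has invariant factor 2 > 1, so H_1 ≅ Z × Z/2.
  H_2: rank ker ∂_2 − rank ∂_3 = (20 − 20) − 0 = 0, and there is no ∂_3, so H_2 ≅ 0.

As a check, the Euler characteristic is 10 − 30 + 20 = 0, which agrees with 1 − 1 + 0 = 0.
(K is a triangulation of the Klein bottle.)

H_0 ≅ Z,  H_1 ≅ Z × Z/2,  H_2 = 0.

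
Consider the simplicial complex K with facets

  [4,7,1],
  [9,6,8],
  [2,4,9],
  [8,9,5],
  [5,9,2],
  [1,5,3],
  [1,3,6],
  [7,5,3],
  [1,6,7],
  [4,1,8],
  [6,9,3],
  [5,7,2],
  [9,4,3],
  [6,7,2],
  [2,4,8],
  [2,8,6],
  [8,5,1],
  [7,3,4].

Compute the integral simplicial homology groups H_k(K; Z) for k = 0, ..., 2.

We work with the vertex ordering 1 < 2 < 3 < 4 < 5 < 6 < 7 < 8 < 9. The simplices of K, each written with vertices in increasing order, are:

  0-simplices (9): [1], [2], [3], [4], [5], [6], [7], [8], [9]
  1-simplices (27): (27 of them)
  2-simplices (18): [1,3,5], [1,3,6], [1,4,7], [1,4,8], [1,5,8], [1,6,7], [2,4,8], [2,4,9], [2,5,7], [2,5,9], [2,6,7], [2,6,8], [3,4,7], [3,4,9], [3,5,7], [3,6,9], [5,8,9], [6,8,9]

giving chain groups C_0 ≅ Z^9, C_1 ≅ Z^27, C_2 ≅ Z^18.

The boundary map ∂_1: C_1 → C_0 sends each edge [p,q] (with p < q) to q − p. For instance
  ∂[2,6] = [6] − [2].
As a 9×27 matrix over Z this has rank 8, with invariant factors (1,1,1,1,1,1,1,1).

∂_2: C_2 → C_1 acts by ∂[p,q,r] = [q,r] − [p,r] + [p,q]. For instance
  ∂[2,4,8] = [4,8] − [2,8] + [2,4],
  ∂[1,3,6] = [3,6] − [1,6] + [1,3].
The resulting 27×18 matrix has rank 18, and its Smith normal form has invariant factors (1,1,1,1,1,1,1,1,1,1,1,1,1,1,1,1,1,2).

Reading off H_k = ker ∂_k / im ∂_{k+1}:

  H_0: rank C_0 − rank ∂_1 = 9 − 8 = 1, and the invariant factors of ∂_1 are all 1, so H_0 ≅ Z.
  H_1: rank ker ∂_1 − rank ∂_2 = (27 − 8) − 18 = 1, and ∂_2 has invariant factor 2 > 1, so H_1 ≅ Z ⊕ Z/2.
  H_2: rank ker ∂_2 − rank ∂_3 = (18 − 18) − 0 = 0, and there is no ∂_3, so H_2 ≅ 0.

H_0 ≅ Z,  H_1 ≅ Z ⊕ Z/2,  H_2 = 0.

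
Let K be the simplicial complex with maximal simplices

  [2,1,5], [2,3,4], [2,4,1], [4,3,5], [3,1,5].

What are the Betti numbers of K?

b_0 = 1, b_1 = 1, b_2 = 0.

We work with the vertex ordering 1 < 2 < 3 < 4 < 5. The simplices of K, each written with vertices in increasing order, are:

  0-simplices (5): [1], [2], [3], [4], [5]
  1-simplices (10): [1,2], [1,3], [1,4], [1,5], [2,3], [2,4], [2,5], [3,4], [3,5], [4,5]
  2-simplices (5): [1,2,4], [1,2,5], [1,3,5], [2,3,4], [3,4,5]

Hence C_0 ≅ Z^5, C_1 ≅ Z^10, C_2 ≅ Z^5.

The boundary map ∂_1: C_1 → C_0 sends each edge [p,q] (with p < q) to q − p.
As a 5×10 matrix over Z this has rank 4, with invariant factors (1,1,1,1).

The boundary map ∂_2: C_2 → C_1 sends each 2-simplex [p,q,r] to [q,r] − [p,r] + [p,q]. For instance
  ∂[1,2,5] = [2,5] − [1,5] + [1,2],
  ∂[1,2,4] = [2,4] − [1,4] + [1,2].
The 10×5 boundary matrix has rank 5 and Smith normal form diag(1,1,1,1,1).

Reading off H_k = ker ∂_k / im ∂_{k+1}:

  H_0: rank C_0 − rank ∂_1 = 5 − 4 = 1, and the invariant factors of ∂_1 are all 1, so H_0 ≅ Z.
  H_1: rank ker ∂_1 − rank ∂_2 = (10 − 4) − 5 = 1, and the invariant factors of ∂_2 are all 1, so H_1 ≅ Z.
  H_2: rank ker ∂_2 − rank ∂_3 = (5 − 5) − 0 = 0, and there is no ∂_3, so H_2 ≅ 0.

Hence the Betti numbers are b_0 = 1, b_1 = 1, b_2 = 0.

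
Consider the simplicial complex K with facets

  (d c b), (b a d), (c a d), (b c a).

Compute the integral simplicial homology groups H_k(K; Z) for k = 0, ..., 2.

Take the total order a < b < c < d on the vertex set. Then K (dimension 2) consists of the simplices:

  0-simplices (4): a, b, c, d
  1-simplices (6): ab, ac, ad, bc, bd, cd
  2-simplices (4): abc, abd, acd, bcd

so the chain groups are C_0 ≅ Z^4, C_1 ≅ Z^6, C_2 ≅ Z^4.

The boundary map ∂_1: C_1 → C_0 maps an edge to its endpoints' difference, ∂[p,q] = q − p.
The 4×6 boundary matrix has rank 3 and Smith normal form diag(1,1,1).

The boundary map ∂_2: C_2 → C_1 sends each 2-simplex [p,q,r] to [q,r] − [p,r] + [p,q]. For instance
  ∂acd = cd − ad + ac,
  ∂abc = bc − ac + ab.
This gives a 6×4 integer matrix of rank 3; reducing to Smith normal form yields diagonal entries (1,1,1).

Reading off H_k = ker ∂_k / im ∂_{k+1}:

  H_0: rank C_0 − rank ∂_1 = 4 − 3 = 1, and the invariant factors of ∂_1 are all 1, so H_0 ≅ Z.
  H_1: rank ker ∂_1 − rank ∂_2 = (6 − 3) − 3 = 0, and the invariant factors of ∂_2 are all 1, so H_1 ≅ 0.
  H_2: rank ker ∂_2 − rank ∂_3 = (4 − 3) − 0 = 1, and there is no ∂_3, so H_2 ≅ Z.

As a check, the Euler characteristic is 4 − 6 + 4 = 2, which agrees with 1 − 0 + 1 = 2.

H_0 = Z,  H_1 = 0,  H_2 = Z.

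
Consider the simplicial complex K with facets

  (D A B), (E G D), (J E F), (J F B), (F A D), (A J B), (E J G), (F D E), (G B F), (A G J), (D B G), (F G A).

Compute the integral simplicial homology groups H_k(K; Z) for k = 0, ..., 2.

Take the total order A < B < D < E < F < G < J on the vertex set. Then K (dimension 2) consists of the simplices:

  0-simplices (7): A, B, D, E, F, G, J
  1-simplices (18): AB, AD, AF, AG, AJ, BD, BF, BG, BJ, DE, DF, DG, EF, EG, EJ, FG, FJ, GJ
  2-simplices (12): ABD, ABJ, ADF, AFG, AGJ, BDG, BFG, BFJ, DEF, DEG, EFJ, EGJ

so the chain groups are C_0 ≅ Z^7, C_1 ≅ Z^18, C_2 ≅ Z^12.

The boundary map ∂_1: C_1 → C_0 is given by ∂[p,q] = [q] − [p]. For instance
  ∂DE = E − D.
This gives a 7×18 integer matrix of rank 6; reducing to Smith normal form yields diagonal entries (1,1,1,1,1,1).

Boundary ∂_2: C_2 → C_1 maps a triangle to the signed sum of its edges. For instance
  ∂ABJ = BJ − AJ + AB,
  ∂BFJ = FJ − BJ + BF.
This gives a 18×12 integer matrix of rank 12; reducing to Smith normal form yields diagonal entries (1,1,1,1,1,1,1,1,1,1,1,2).

Now H_k = ker ∂_k / im ∂_{k+1}, so:

  H_0: rank C_0 − rank ∂_1 = 7 − 6 = 1, and the invariant factors of ∂_1 are all 1, so H_0 = Z.
  H_1: rank ker ∂_1 − rank ∂_2 = (18 − 6) − 12 = 0, and ∂_2 has invariant factor 2 > 1, so H_1 = Z/2.
  H_2: rank ker ∂_2 − rank ∂_3 = (12 − 12) − 0 = 0, and there is no ∂_3, so H_2 = 0.

H_0 = Z,  H_1 = Z/2,  H_2 = 0.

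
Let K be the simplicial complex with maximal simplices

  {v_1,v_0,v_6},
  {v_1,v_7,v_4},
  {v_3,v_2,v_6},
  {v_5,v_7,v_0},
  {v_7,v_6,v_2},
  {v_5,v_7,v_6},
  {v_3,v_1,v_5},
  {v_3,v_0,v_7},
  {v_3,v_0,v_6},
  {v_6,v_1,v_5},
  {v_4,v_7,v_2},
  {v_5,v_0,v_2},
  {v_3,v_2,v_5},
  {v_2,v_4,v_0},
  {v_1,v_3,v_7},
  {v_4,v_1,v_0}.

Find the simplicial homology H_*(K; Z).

K has 8 vertices, 24 edges, 16 triangles.
rank ∂_0 = 0, rank ∂_1 = 7 ⇒ b_0 = 8 − 0 − 7 = 1; all invariant factors of ∂_1 are 1 so no torsion. So H_0 ≅ Z.
rank ∂_1 = 7, rank ∂_2 = 15 ⇒ b_1 = 24 − 7 − 15 = 2; all invariant factors of ∂_2 are 1 so no torsion. So H_1 ≅ Z^2.
rank ∂_2 = 15, rank ∂_3 = 0 ⇒ b_2 = 16 − 15 − 0 = 1. So H_2 ≅ Z.

H_0 = Z,  H_1 = Z^2,  H_2 = Z.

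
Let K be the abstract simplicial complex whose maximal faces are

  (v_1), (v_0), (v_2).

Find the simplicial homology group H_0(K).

K has 3 vertices.
rank ∂_0 = 0, rank ∂_1 = 0 ⇒ b_0 = 3 − 0 − 0 = 3. So H_0 = Z^3.

H_0 = Z^3.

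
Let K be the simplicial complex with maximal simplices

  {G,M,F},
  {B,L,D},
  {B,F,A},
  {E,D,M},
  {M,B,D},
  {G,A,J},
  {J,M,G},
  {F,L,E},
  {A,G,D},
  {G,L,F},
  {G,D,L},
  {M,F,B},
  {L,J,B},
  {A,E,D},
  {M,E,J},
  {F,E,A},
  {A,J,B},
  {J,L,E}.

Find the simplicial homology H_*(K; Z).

Take the total order A < B < D < E < F < G < J < L < M on the vertex set. Then K (dimension 2) consists of the simplices:

  0-simplices (9): A, B, D, E, F, G, J, L, M
  1-simplices (27): AB, AD, AE, AF, AG, AJ, BD, BF, BJ, BL, BM, DE, DG, DL, DM, EF, EJ, EL, EM, FG, FL, FM, GJ, GL, GM, JL, JM
  2-simplices (18): ABF, ABJ, ADE, ADG, AEF, AGJ, BDL, BDM, BFM, BJL, DEM, DGL, EFL, EJL, EJM, FGL, FGM, GJM

Hence C_0 ≅ Z^9, C_1 ≅ Z^27, C_2 ≅ Z^18.

∂_1: C_1 → C_0 maps an edge to its endpoints' difference, ∂[p,q] = q − p.
The resulting 9×27 matrix has rank 8, and its Smith normal form has invariant factors (1,1,1,1,1,1,1,1).

∂_2: C_2 → C_1 sends each 2-simplex [p,q,r] to [q,r] − [p,r] + [p,q]. For instance
  ∂AGJ = GJ − AJ + AG,
  ∂BDM = DM − BM + BD.
The resulting 27×18 matrix has rank 17, and its Smith normal form has invariant factors (1,1,1,1,1,1,1,1,1,1,1,1,1,1,1,1,1).

Now H_k = ker ∂_k / im ∂_{k+1}, so:

  H_0: rank C_0 − rank ∂_1 = 9 − 8 = 1, and the invariant factors of ∂_1 are all 1, so H_0 = Z.
  H_1: rank ker ∂_1 − rank ∂_2 = (27 − 8) − 17 = 2, and the invariant factors of ∂_2 are all 1, so H_1 = Z^2.
  H_2: rank ker ∂_2 − rank ∂_3 = (18 − 17) − 0 = 1, and there is no ∂_3, so H_2 = Z.

H_0 = Z,  H_1 = Z^2,  H_2 = Z.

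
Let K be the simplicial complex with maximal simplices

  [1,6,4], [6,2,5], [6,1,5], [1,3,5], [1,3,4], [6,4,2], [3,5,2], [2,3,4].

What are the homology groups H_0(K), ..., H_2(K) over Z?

Take the total order 1 < 2 < 3 < 4 < 5 < 6 on the vertex set. Then K (dimension 2) consists of the simplices:

  0-simplices (6): [1], [2], [3], [4], [5], [6]
  1-simplices (12): [1,3], [1,4], [1,5], [1,6], [2,3], [2,4], [2,5], [2,6], [3,4], [3,5], [4,6], [5,6]
  2-simplices (8): [1,3,4], [1,3,5], [1,4,6], [1,5,6], [2,3,4], [2,3,5], [2,4,6], [2,5,6]

giving chain groups C_0 ≅ Z^6, C_1 ≅ Z^12, C_2 ≅ Z^8.

The boundary map ∂_1: C_1 → C_0 is given by ∂[p,q] = [q] − [p]. For instance
  ∂[2,4] = [4] − [2].
The 6×12 boundary matrix has rank 5 and Smith normal form diag(1,1,1,1,1).

The boundary map ∂_2: C_2 → C_1 maps a triangle to the signed sum of its edges. For instance
  ∂[1,3,4] = [3,4] − [1,4] + [1,3],
  ∂[2,3,5] = [3,5] − [2,5] + [2,3].
The resulting 12×8 matrix has rank 7, and its Smith normal form has invariant factors (1,1,1,1,1,1,1).

Reading off H_k = ker ∂_k / im ∂_{k+1}:

  H_0: rank C_0 − rank ∂_1 = 6 − 5 = 1, and the invariant factors of ∂_1 are all 1, so H_0 = Z.
  H_1: rank ker ∂_1 − rank ∂_2 = (12 − 5) − 7 = 0, and the invariant factors of ∂_2 are all 1, so H_1 = 0.
  H_2: rank ker ∂_2 − rank ∂_3 = (8 − 7) − 0 = 1, and there is no ∂_3, so H_2 = Z.

H_0 = Z,  H_1 = 0,  H_2 = Z.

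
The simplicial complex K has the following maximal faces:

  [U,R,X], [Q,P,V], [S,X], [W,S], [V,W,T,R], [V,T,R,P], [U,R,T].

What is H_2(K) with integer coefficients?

We work with the vertex ordering P < Q < R < S < T < U < V < W < X. The simplices of K, each written with vertices in increasing order, are:

  0-simplices (9): P, Q, R, S, T, U, V, W, X
  1-simplices (17): PQ, PR, PT, PV, QV, RT, RU, RV, RW, RX, SW, SX, TU, TV, TW, UX, VW
  2-simplices (10): PQV, PRT, PRV, PTV, RTU, RTV, RTW, RUX, RVW, TVW
  3-simplices (2): PRTV, RTVW

giving chain groups C_0 ≅ Z^9, C_1 ≅ Z^17, C_2 ≅ Z^10, C_3 ≅ Z^2.

The boundary map ∂_1: C_1 → C_0 maps an edge to its endpoints' difference, ∂[p,q] = q − p.
The resulting 9×17 matrix has rank 8, and its Smith normal form has invariant factors (1,1,1,1,1,1,1,1).

∂_2: C_2 → C_1 maps a triangle to the signed sum of its edges. For instance
  ∂PRV = RV − PV + PR,
  ∂RUX = UX − RX + RU.
As a 17×10 matrix over Z this has rank 8, with invariant factors (1,1,1,1,1,1,1,1).

The boundary map ∂_3: C_3 → C_2 sends each 3-simplex σ to the alternating sum Σ_i (−1)^i (σ with its i-th vertex removed). For instance
  ∂PRTV = RTV − PTV + PRV − PRT,
  ∂RTVW = TVW − RVW + RTW − RTV.
As a 10×2 matrix over Z this has rank 2, with invariant factors (1,1).

From H_k ≅ ker(∂_k) / im(∂_{k+1}) we obtain:

  H_2: rank ker ∂_2 − rank ∂_3 = (10 − 8) − 2 = 0, and the invariant factors of ∂_3 are all 1, so H_2 ≅ 0.

H_2 = 0.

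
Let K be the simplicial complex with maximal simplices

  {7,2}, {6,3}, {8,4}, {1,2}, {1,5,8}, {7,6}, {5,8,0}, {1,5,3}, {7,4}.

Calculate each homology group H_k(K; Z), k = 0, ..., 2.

Fix the vertex order 0 < 1 < 2 < 3 < 4 < 5 < 6 < 7 < 8 and write every simplex with vertices in increasing order. Then dim K = 2 and the simplices of K are:

  0-simplices (9): [0], [1], [2], [3], [4], [5], [6], [7], [8]
  1-simplices (13): [0,5], [0,8], [1,2], [1,3], [1,5], [1,8], [2,7], [3,5], [3,6], [4,7], [4,8], [5,8], [6,7]
  2-simplices (3): [0,5,8], [1,3,5], [1,5,8]

so the chain groups are C_0 ≅ Z^9, C_1 ≅ Z^13, C_2 ≅ Z^3.

∂_1: C_1 → C_0 sends each edge [p,q] (with p < q) to q − p.
The resulting 9×13 matrix has rank 8, and its Smith normal form has invariant factors (1,1,1,1,1,1,1,1).

Boundary ∂_2: C_2 → C_1 acts by ∂[p,q,r] = [q,r] − [p,r] + [p,q]. For instance
  ∂[1,3,5] = [3,5] − [1,5] + [1,3],
  ∂[0,5,8] = [5,8] − [0,8] + [0,5].
The 13×3 boundary matrix has rank 3 and Smith normal form diag(1,1,1).

From H_k ≅ ker(∂_k) / im(∂_{k+1}) we obtain:

  H_0: rank C_0 − rank ∂_1 = 9 − 8 = 1, and the invariant factors of ∂_1 are all 1, so H_0 = Z.
  H_1: rank ker ∂_1 − rank ∂_2 = (13 − 8) − 3 = 2, and the invariant factors of ∂_2 are all 1, so H_1 = Z^2.
  H_2: rank ker ∂_2 − rank ∂_3 = (3 − 3) − 0 = 0, and there is no ∂_3, so H_2 = 0.

As a check, the Euler characteristic is 9 − 13 + 3 = -1, which agrees with 1 − 2 + 0 = -1.

H_0 ≅ Z,  H_1 ≅ Z^2,  H_2 = 0.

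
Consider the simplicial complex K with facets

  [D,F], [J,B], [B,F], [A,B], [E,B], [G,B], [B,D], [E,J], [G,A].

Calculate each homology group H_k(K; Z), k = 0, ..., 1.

Take the total order A < B < D < E < F < G < J on the vertex set. Then K (dimension 1) consists of the simplices:

  0-simplices (7): A, B, D, E, F, G, J
  1-simplices (9): AB, AG, BD, BE, BF, BG, BJ, DF, EJ

giving chain groups C_0 ≅ Z^7, C_1 ≅ Z^9.

The boundary map ∂_1: C_1 → C_0 maps an edge to its endpoints' difference, ∂[p,q] = q − p. For instance
  ∂BE = E − B.
The resulting 7×9 matrix has rank 6, and its Smith normal form has invariant factors (1,1,1,1,1,1).

Reading off H_k = ker ∂_k / im ∂_{k+1}:

  H_0: rank C_0 − rank ∂_1 = 7 − 6 = 1, and the invariant factors of ∂_1 are all 1, so H_0 ≅ Z.
  H_1: rank ker ∂_1 − rank ∂_2 = (9 − 6) − 0 = 3, and there is no ∂_2, so H_1 ≅ Z^3.

H_0 ≅ Z,  H_1 ≅ Z^3.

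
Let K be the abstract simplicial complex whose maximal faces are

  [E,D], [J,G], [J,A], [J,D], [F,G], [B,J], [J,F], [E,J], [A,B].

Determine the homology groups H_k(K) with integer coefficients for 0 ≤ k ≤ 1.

H_0 ≅ Z,  H_1 ≅ Z^3.

Take the total order A < B < D < E < F < G < J on the vertex set. Then K (dimension 1) consists of the simplices:

  0-simplices (7): A, B, D, E, F, G, J
  1-simplices (9): AB, AJ, BJ, DE, DJ, EJ, FG, FJ, GJ

giving chain groups C_0 ≅ Z^7, C_1 ≅ Z^9.

Boundary ∂_1: C_1 → C_0 is given by ∂[p,q] = [q] − [p]. For instance
  ∂BJ = J − B.
As a 7×9 matrix over Z this has rank 6, with invariant factors (1,1,1,1,1,1).

Reading off H_k = ker ∂_k / im ∂_{k+1}:

  H_0: rank C_0 − rank ∂_1 = 7 − 6 = 1, and the invariant factors of ∂_1 are all 1, so H_0 ≅ Z.
  H_1: rank ker ∂_1 − rank ∂_2 = (9 − 6) − 0 = 3, and there is no ∂_2, so H_1 ≅ Z^3.

As a check, the Euler characteristic is 7 − 9 = -2, which agrees with 1 − 3 = -2.
(K is a triangulation of a wedge of 3 circles.)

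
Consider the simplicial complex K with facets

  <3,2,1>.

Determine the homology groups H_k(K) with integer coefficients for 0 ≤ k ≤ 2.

H_0 ≅ Z,  H_1 = 0,  H_2 = 0.

Fix the vertex order 1 < 2 < 3 and write every simplex with vertices in increasing order. Then dim K = 2 and the simplices of K are:

  0-simplices (3): [1], [2], [3]
  1-simplices (3): [1,2], [1,3], [2,3]
  2-simplices (1): [1,2,3]

Hence C_0 ≅ Z^3, C_1 ≅ Z^3, C_2 ≅ Z^1.

Boundary ∂_1: C_1 → C_0 is given by ∂[p,q] = [q] − [p]. For instance
  ∂[1,2] = [2] − [1].
This gives a 3×3 integer matrix of rank 2; reducing to Smith normal form yields diagonal entries (1,1).

∂_2: C_2 → C_1 sends each 2-simplex [p,q,r] to [q,r] − [p,r] + [p,q]. For instance
  ∂[1,2,3] = [2,3] − [1,3] + [1,2].
The resulting 3×1 matrix has rank 1, and its Smith normal form has invariant factors (1).

Reading off H_k = ker ∂_k / im ∂_{k+1}:

  H_0: rank C_0 − rank ∂_1 = 3 − 2 = 1, and the invariant factors of ∂_1 are all 1, so H_0 ≅ Z.
  H_1: rank ker ∂_1 − rank ∂_2 = (3 − 2) − 1 = 0, and the invariant factors of ∂_2 are all 1, so H_1 ≅ 0.
  H_2: rank ker ∂_2 − rank ∂_3 = (1 − 1) − 0 = 0, and there is no ∂_3, so H_2 ≅ 0.

As a check, the Euler characteristic is 3 − 3 + 1 = 1, which agrees with 1 − 0 + 0 = 1.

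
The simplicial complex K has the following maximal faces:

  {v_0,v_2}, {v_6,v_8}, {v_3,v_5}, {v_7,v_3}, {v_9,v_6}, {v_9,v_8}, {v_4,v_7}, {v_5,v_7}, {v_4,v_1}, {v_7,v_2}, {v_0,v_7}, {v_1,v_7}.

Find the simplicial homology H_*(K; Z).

H_0 = Z^2,  H_1 = Z^4.

We work with the vertex ordering v_0 < v_1 < v_2 < v_3 < v_4 < v_5 < v_6 < v_7 < v_8 < v_9. The simplices of K, each written with vertices in increasing order, are:

  0-simplices (10): [v_0], [v_1], [v_2], [v_3], [v_4], [v_5], [v_6], [v_7], [v_8], [v_9]
  1-simplices (12): [v_0,v_2], [v_0,v_7], [v_1,v_4], [v_1,v_7], [v_2,v_7], [v_3,v_5], [v_3,v_7], [v_4,v_7], [v_5,v_7], [v_6,v_8], [v_6,v_9], [v_8,v_9]

giving chain groups C_0 ≅ Z^10, C_1 ≅ Z^12.

Boundary ∂_1: C_1 → C_0 is given by ∂[p,q] = [q] − [p]. For instance
  ∂[v_0,v_2] = [v_2] − [v_0].
The resulting 10×12 matrix has rank 8, and its Smith normal form has invariant factors (1,1,1,1,1,1,1,1).

Reading off H_k = ker ∂_k / im ∂_{k+1}:

  H_0: rank C_0 − rank ∂_1 = 10 − 8 = 2, and the invariant factors of ∂_1 are all 1, so H_0 ≅ Z^2.
  H_1: rank ker ∂_1 − rank ∂_2 = (12 − 8) − 0 = 4, and there is no ∂_2, so H_1 ≅ Z^4.

As a check, the Euler characteristic is 10 − 12 = -2, which agrees with 2 − 4 = -2.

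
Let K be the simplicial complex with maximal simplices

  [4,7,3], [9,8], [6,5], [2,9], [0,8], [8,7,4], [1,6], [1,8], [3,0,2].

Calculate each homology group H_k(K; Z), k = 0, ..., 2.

K has 10 vertices, 14 edges, 3 triangles.
rank ∂_0 = 0, rank ∂_1 = 9 ⇒ b_0 = 10 − 0 − 9 = 1; all invariant factors of ∂_1 are 1 so no torsion. So H_0 = Z.
rank ∂_1 = 9, rank ∂_2 = 3 ⇒ b_1 = 14 − 9 − 3 = 2; all invariant factors of ∂_2 are 1 so no torsion. So H_1 = Z^2.
rank ∂_2 = 3, rank ∂_3 = 0 ⇒ b_2 = 3 − 3 − 0 = 0. So H_2 = 0.

H_0 = Z,  H_1 = Z^2,  H_2 = 0.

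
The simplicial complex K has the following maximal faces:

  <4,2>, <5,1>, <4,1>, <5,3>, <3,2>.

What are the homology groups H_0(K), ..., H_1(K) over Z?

H_0 ≅ Z,  H_1 ≅ Z.

Take the total order 1 < 2 < 3 < 4 < 5 on the vertex set. Then K (dimension 1) consists of the simplices:

  0-simplices (5): [1], [2], [3], [4], [5]
  1-simplices (5): [1,4], [1,5], [2,3], [2,4], [3,5]

so the chain groups are C_0 ≅ Z^5, C_1 ≅ Z^5.

Boundary ∂_1: C_1 → C_0 maps an edge to its endpoints' difference, ∂[p,q] = q − p.
The 5×5 boundary matrix has rank 4 and Smith normal form diag(1,1,1,1).

Reading off H_k = ker ∂_k / im ∂_{k+1}:

  H_0: rank C_0 − rank ∂_1 = 5 − 4 = 1, and the invariant factors of ∂_1 are all 1, so H_0 = Z.
  H_1: rank ker ∂_1 − rank ∂_2 = (5 − 4) − 0 = 1, and there is no ∂_2, so H_1 = Z.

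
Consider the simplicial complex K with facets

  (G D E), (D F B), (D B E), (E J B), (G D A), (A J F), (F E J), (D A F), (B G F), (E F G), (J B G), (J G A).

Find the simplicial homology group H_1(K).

H_1 = Z/2.

Take the total order A < B < D < E < F < G < J on the vertex set. Then K (dimension 2) consists of the simplices:

  0-simplices (7): A, B, D, E, F, G, J
  1-simplices (18): AD, AF, AG, AJ, BD, BE, BF, BG, BJ, DE, DF, DG, EF, EG, EJ, FG, FJ, GJ
  2-simplices (12): ADF, ADG, AFJ, AGJ, BDE, BDF, BEJ, BFG, BGJ, DEG, EFG, EFJ

so the chain groups are C_0 ≅ Z^7, C_1 ≅ Z^18, C_2 ≅ Z^12.

∂_1: C_1 → C_0 is given by ∂[p,q] = [q] − [p]. For instance
  ∂EF = F − E.
As a 7×18 matrix over Z this has rank 6, with invariant factors (1,1,1,1,1,1).

∂_2: C_2 → C_1 sends each 2-simplex [p,q,r] to [q,r] − [p,r] + [p,q]. For instance
  ∂BDE = DE − BE + BD,
  ∂BDF = DF − BF + BD.
The resulting 18×12 matrix has rank 12, and its Smith normal form has invariant factors (1,1,1,1,1,1,1,1,1,1,1,2).

Reading off H_k = ker ∂_k / im ∂_{k+1}:

  H_1: rank ker ∂_1 − rank ∂_2 = (18 − 6) − 12 = 0, and ∂_2 has invariant factor 2 > 1, so H_1 = Z/2.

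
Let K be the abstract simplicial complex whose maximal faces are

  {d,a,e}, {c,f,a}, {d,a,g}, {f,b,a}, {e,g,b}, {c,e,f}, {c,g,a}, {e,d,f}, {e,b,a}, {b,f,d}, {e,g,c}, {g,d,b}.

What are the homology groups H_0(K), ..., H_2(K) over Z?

H_0 = Z,  H_1 = Z/2,  H_2 = 0.

K has 7 vertices, 18 edges, 12 triangles.
rank ∂_0 = 0, rank ∂_1 = 6 ⇒ b_0 = 7 − 0 − 6 = 1; all invariant factors of ∂_1 are 1 so no torsion. So H_0 ≅ Z.
rank ∂_1 = 6, rank ∂_2 = 12 ⇒ b_1 = 18 − 6 − 12 = 0; ∂_2 has invariant factor(s) [2] giving torsion. So H_1 ≅ Z/2.
rank ∂_2 = 12, rank ∂_3 = 0 ⇒ b_2 = 12 − 12 − 0 = 0. So H_2 ≅ 0.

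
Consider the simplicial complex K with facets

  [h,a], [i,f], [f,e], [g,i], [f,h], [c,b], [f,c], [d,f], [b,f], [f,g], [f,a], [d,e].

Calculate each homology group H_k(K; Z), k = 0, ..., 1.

Take the total order a < b < c < d < e < f < g < h < i on the vertex set. Then K (dimension 1) consists of the simplices:

  0-simplices (9): a, b, c, d, e, f, g, h, i
  1-simplices (12): af, ah, bc, bf, cf, de, df, ef, fg, fh, fi, gi

so the chain groups are C_0 ≅ Z^9, C_1 ≅ Z^12.

The boundary map ∂_1: C_1 → C_0 is given by ∂[p,q] = [q] − [p].
This gives a 9×12 integer matrix of rank 8; reducing to Smith normal form yields diagonal entries (1,1,1,1,1,1,1,1).

Computing H_k = (kernel of ∂_k) / (image of ∂_{k+1}):

  H_0: rank C_0 − rank ∂_1 = 9 − 8 = 1, and the invariant factors of ∂_1 are all 1, so H_0 ≅ Z.
  H_1: rank ker ∂_1 − rank ∂_2 = (12 − 8) − 0 = 4, and there is no ∂_2, so H_1 ≅ Z^4.

(K is a triangulation of a wedge of 4 circles.)

H_0 = Z,  H_1 = Z^4.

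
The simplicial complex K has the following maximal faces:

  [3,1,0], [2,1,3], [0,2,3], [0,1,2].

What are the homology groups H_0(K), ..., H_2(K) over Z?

H_0 = Z,  H_1 = 0,  H_2 = Z.

K has 4 vertices, 6 edges, 4 triangles.
rank ∂_0 = 0, rank ∂_1 = 3 ⇒ b_0 = 4 − 0 − 3 = 1; all invariant factors of ∂_1 are 1 so no torsion. So H_0 = Z.
rank ∂_1 = 3, rank ∂_2 = 3 ⇒ b_1 = 6 − 3 − 3 = 0; all invariant factors of ∂_2 are 1 so no torsion. So H_1 = 0.
rank ∂_2 = 3, rank ∂_3 = 0 ⇒ b_2 = 4 − 3 − 0 = 1. So H_2 = Z.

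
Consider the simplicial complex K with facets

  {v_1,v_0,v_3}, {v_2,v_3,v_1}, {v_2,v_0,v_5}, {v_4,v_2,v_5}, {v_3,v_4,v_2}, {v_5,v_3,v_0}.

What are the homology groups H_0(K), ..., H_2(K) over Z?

Take the total order v_0 < v_1 < v_2 < v_3 < v_4 < v_5 on the vertex set. Then K (dimension 2) consists of the simplices:

  0-simplices (6): [v_0], [v_1], [v_2], [v_3], [v_4], [v_5]
  1-simplices (12): [v_0,v_1], [v_0,v_2], [v_0,v_3], [v_0,v_5], [v_1,v_2], [v_1,v_3], [v_2,v_3], [v_2,v_4], [v_2,v_5], [v_3,v_4], [v_3,v_5], [v_4,v_5]
  2-simplices (6): [v_0,v_1,v_3], [v_0,v_2,v_5], [v_0,v_3,v_5], [v_1,v_2,v_3], [v_2,v_3,v_4], [v_2,v_4,v_5]

so the chain groups are C_0 ≅ Z^6, C_1 ≅ Z^12, C_2 ≅ Z^6.

The boundary map ∂_1: C_1 → C_0 is given by ∂[p,q] = [q] − [p].
The 6×12 boundary matrix has rank 5 and Smith normal form diag(1,1,1,1,1).

Boundary ∂_2: C_2 → C_1 acts by ∂[p,q,r] = [q,r] − [p,r] + [p,q]. For instance
  ∂[v_0,v_2,v_5] = [v_2,v_5] − [v_0,v_5] + [v_0,v_2],
  ∂[v_0,v_1,v_3] = [v_1,v_3] − [v_0,v_3] + [v_0,v_1].
The 12×6 boundary matrix has rank 6 and Smith normal form diag(1,1,1,1,1,1).

Computing H_k = (kernel of ∂_k) / (image of ∂_{k+1}):

  H_0: rank C_0 − rank ∂_1 = 6 − 5 = 1, and the invariant factors of ∂_1 are all 1, so H_0 = Z.
  H_1: rank ker ∂_1 − rank ∂_2 = (12 − 5) − 6 = 1, and the invariant factors of ∂_2 are all 1, so H_1 = Z.
  H_2: rank ker ∂_2 − rank ∂_3 = (6 − 6) − 0 = 0, and there is no ∂_3, so H_2 = 0.

As a check, the Euler characteristic is 6 − 12 + 6 = 0, which agrees with 1 − 1 + 0 = 0.

H_0 = Z,  H_1 = Z,  H_2 = 0.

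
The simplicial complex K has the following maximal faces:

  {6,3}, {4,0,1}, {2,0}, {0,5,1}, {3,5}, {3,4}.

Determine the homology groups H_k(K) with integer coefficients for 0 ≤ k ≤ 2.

H_0 = Z,  H_1 = Z,  H_2 = 0.

Take the total order 0 < 1 < 2 < 3 < 4 < 5 < 6 on the vertex set. Then K (dimension 2) consists of the simplices:

  0-simplices (7): [0], [1], [2], [3], [4], [5], [6]
  1-simplices (9): [0,1], [0,2], [0,4], [0,5], [1,4], [1,5], [3,4], [3,5], [3,6]
  2-simplices (2): [0,1,4], [0,1,5]

so the chain groups are C_0 ≅ Z^7, C_1 ≅ Z^9, C_2 ≅ Z^2.

The boundary map ∂_1: C_1 → C_0 is given by ∂[p,q] = [q] − [p]. For instance
  ∂[1,5] = [5] − [1].
The resulting 7×9 matrix has rank 6, and its Smith normal form has invariant factors (1,1,1,1,1,1).

Boundary ∂_2: C_2 → C_1 acts by ∂[p,q,r] = [q,r] − [p,r] + [p,q]. For instance
  ∂[0,1,5] = [1,5] − [0,5] + [0,1],
  ∂[0,1,4] = [1,4] − [0,4] + [0,1].
The 9×2 boundary matrix has rank 2 and Smith normal form diag(1,1).

Now H_k = ker ∂_k / im ∂_{k+1}, so:

  H_0: rank C_0 − rank ∂_1 = 7 − 6 = 1, and the invariant factors of ∂_1 are all 1, so H_0 ≅ Z.
  H_1: rank ker ∂_1 − rank ∂_2 = (9 − 6) − 2 = 1, and the invariant factors of ∂_2 are all 1, so H_1 ≅ Z.
  H_2: rank ker ∂_2 − rank ∂_3 = (2 − 2) − 0 = 0, and there is no ∂_3, so H_2 ≅ 0.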